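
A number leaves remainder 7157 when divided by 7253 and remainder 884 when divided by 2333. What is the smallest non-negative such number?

Write x = 7157 + 7253·k. Then 7253·k ≡ 884 − 7157 ≡ 726 (mod 2333).
Need 7253⁻¹ mod 2333. Extended Euclid on (2333, 254):
2333 = 9*254 + 47
254 = 5*47 + 19
47 = 2*19 + 9
19 = 2*9 + 1
9 = 9*1 + 0
Back-substitute:
1 = 19 − 2·9
1 = −2·47 + 5·19
1 = 5·254 − 27·47
1 = −27·2333 + 248·254
7253⁻¹ ≡ 248 (mod 2333), so k ≡ 248·726 ≡ 407 (mod 2333).
x = 7157 + 7253·407 = 2959128.

2959128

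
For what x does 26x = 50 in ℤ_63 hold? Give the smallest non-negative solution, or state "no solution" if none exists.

First find gcd(26, 63):
63 = 2·26 + 11
26 = 2·11 + 4
11 = 2·4 + 3
4 = 1·3 + 1
3 = 3·1 + 0
gcd = 1, so a unique solution mod 63 exists.
Back-substitute for the Bézout coefficients:
1 = 4 − 3
1 = −11 + 3·4
1 = 3·26 − 7·11
1 = −7·63 + 17·26
So 26·(17) ≡ 1 (mod 63), giving 26⁻¹ ≡ 17.
x ≡ 26⁻¹·50 ≡ 17·50 ≡ 31 (mod 63).

31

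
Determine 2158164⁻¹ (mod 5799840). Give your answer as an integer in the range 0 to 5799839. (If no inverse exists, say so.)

no inverse exists

Compute gcd(2158164, 5799840):
5799840 = 2*2158164 + 1483512
2158164 = 1*1483512 + 674652
1483512 = 2*674652 + 134208
674652 = 5*134208 + 3612
134208 = 37*3612 + 564
3612 = 6*564 + 228
564 = 2*228 + 108
228 = 2*108 + 12
108 = 9*12 + 0
gcd(2158164, 5799840) = 12 ≠ 1, so 2158164 has no multiplicative inverse modulo 5799840.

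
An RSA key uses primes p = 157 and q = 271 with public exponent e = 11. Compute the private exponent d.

φ(n) = (p−1)(q−1) = 156·270 = 42120.
Need d with 11·d ≡ 1 (mod 42120). Apply the extended Euclidean algorithm:
42120 = 3829*11 + 1
11 = 11*1 + 0
Back-substitute:
1 = 42120 − 3829·11
So 11·(-3829) ≡ 1 (mod 42120), hence d ≡ -3829 ≡ 38291 (mod 42120).

38291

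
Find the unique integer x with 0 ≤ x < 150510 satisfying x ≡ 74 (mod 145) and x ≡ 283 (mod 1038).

121729

Write x = 74 + 145·k. Then 145·k ≡ 283 − 74 ≡ 209 (mod 1038).
Need 145⁻¹ mod 1038. Extended Euclid on (1038, 145):
1038 = 7·145 + 23
145 = 6·23 + 7
23 = 3·7 + 2
7 = 3·2 + 1
2 = 2·1 + 0
Back-substitute:
1 = 7 − 3·2
1 = −3·23 + 10·7
1 = 10·145 − 63·23
1 = −63·1038 + 451·145
145⁻¹ ≡ 451 (mod 1038), so k ≡ 451·209 ≡ 839 (mod 1038).
x = 74 + 145·839 = 121729.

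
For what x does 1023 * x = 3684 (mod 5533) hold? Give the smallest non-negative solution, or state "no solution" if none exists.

no solution

gcd(1023, 5533):
5533 = 5·1023 + 418
1023 = 2·418 + 187
418 = 2·187 + 44
187 = 4·44 + 11
44 = 4·11 + 0
gcd = 11, but 11 ∤ 3684, so the congruence has no solution.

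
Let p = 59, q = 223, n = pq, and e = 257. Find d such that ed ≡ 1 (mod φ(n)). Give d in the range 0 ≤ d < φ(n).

8417

φ(n) = (p−1)(q−1) = 58·222 = 12876.
Need d with 257·d ≡ 1 (mod 12876). Apply the extended Euclidean algorithm:
12876 = 50·257 + 26
257 = 9·26 + 23
26 = 1·23 + 3
23 = 7·3 + 2
3 = 1·2 + 1
2 = 2·1 + 0
Back-substitute:
1 = 3 − 2
1 = −23 + 8·3
1 = 8·26 − 9·23
1 = −9·257 + 89·26
1 = 89·12876 − 4459·257
So 257·(-4459) ≡ 1 (mod 12876), hence d ≡ -4459 ≡ 8417 (mod 12876).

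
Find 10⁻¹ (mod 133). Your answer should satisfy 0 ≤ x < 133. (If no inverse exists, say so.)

40

Extended Euclidean algorithm:
133 = 13*10 + 3
10 = 3*3 + 1
3 = 3*1 + 0
Since gcd(10, 133) = 1, back-substitute to write 1 as a combination:
1 = 10 − 3·3
1 = −3·133 + 40·10
So 10·40 ≡ 1 (mod 133).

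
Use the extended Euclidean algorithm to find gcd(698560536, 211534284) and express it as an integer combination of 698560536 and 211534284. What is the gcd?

Repeated division:
698560536 = 3*211534284 + 63957684
211534284 = 3*63957684 + 19661232
63957684 = 3*19661232 + 4973988
19661232 = 3*4973988 + 4739268
4973988 = 1*4739268 + 234720
4739268 = 20*234720 + 44868
234720 = 5*44868 + 10380
44868 = 4*10380 + 3348
10380 = 3*3348 + 336
3348 = 9*336 + 324
336 = 1*324 + 12
324 = 27*12 + 0
gcd(698560536, 211534284) = 12.
Express as a combination:
12 = 336 − 324
12 = −3348 + 10·336
12 = 10·10380 − 31·3348
12 = −31·44868 + 134·10380
12 = 134·234720 − 701·44868
12 = −701·4739268 + 14154·234720
12 = 14154·4973988 − 14855·4739268
12 = −14855·19661232 + 58719·4973988
12 = 58719·63957684 − 191012·19661232
12 = −191012·211534284 + 631755·63957684
12 = 631755·698560536 − 2086277·211534284
So 12 = (631755)·698560536 + (-2086277)·211534284.

12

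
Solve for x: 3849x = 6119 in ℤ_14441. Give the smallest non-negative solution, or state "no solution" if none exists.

First find gcd(3849, 14441):
14441 = 3·3849 + 2894
3849 = 1·2894 + 955
2894 = 3·955 + 29
955 = 32·29 + 27
29 = 1·27 + 2
27 = 13·2 + 1
2 = 2·1 + 0
gcd = 1, so a unique solution mod 14441 exists.
Back-substitute for the Bézout coefficients:
1 = 27 − 13·2
1 = −13·29 + 14·27
1 = 14·955 − 461·29
1 = −461·2894 + 1397·955
1 = 1397·3849 − 1858·2894
1 = −1858·14441 + 6971·3849
So 3849·(6971) ≡ 1 (mod 14441), giving 3849⁻¹ ≡ 6971.
x ≡ 3849⁻¹·6119 ≡ 6971·6119 ≡ 11276 (mod 14441).

11276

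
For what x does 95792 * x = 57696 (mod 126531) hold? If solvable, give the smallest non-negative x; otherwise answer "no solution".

36732

First find gcd(95792, 126531):
126531 = 1·95792 + 30739
95792 = 3·30739 + 3575
30739 = 8·3575 + 2139
3575 = 1·2139 + 1436
2139 = 1·1436 + 703
1436 = 2·703 + 30
703 = 23·30 + 13
30 = 2·13 + 4
13 = 3·4 + 1
4 = 4·1 + 0
gcd = 1, so a unique solution mod 126531 exists.
Back-substitute for the Bézout coefficients:
1 = 13 − 3·4
1 = −3·30 + 7·13
1 = 7·703 − 164·30
1 = −164·1436 + 335·703
1 = 335·2139 − 499·1436
1 = −499·3575 + 834·2139
1 = 834·30739 − 7171·3575
1 = −7171·95792 + 22347·30739
1 = 22347·126531 − 29518·95792
So 95792·(-29518) ≡ 1 (mod 126531), giving 95792⁻¹ ≡ 97013.
x ≡ 95792⁻¹·57696 ≡ 97013·57696 ≡ 36732 (mod 126531).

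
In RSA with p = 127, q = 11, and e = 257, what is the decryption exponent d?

φ(n) = (p−1)(q−1) = 126·10 = 1260.
Need d with 257·d ≡ 1 (mod 1260). Apply the extended Euclidean algorithm:
1260 = 4*257 + 232
257 = 1*232 + 25
232 = 9*25 + 7
25 = 3*7 + 4
7 = 1*4 + 3
4 = 1*3 + 1
3 = 3*1 + 0
Back-substitute:
1 = 4 − 3
1 = −7 + 2·4
1 = 2·25 − 7·7
1 = −7·232 + 65·25
1 = 65·257 − 72·232
1 = −72·1260 + 353·257
So 257·353 ≡ 1 (mod 1260), hence d = 353.

353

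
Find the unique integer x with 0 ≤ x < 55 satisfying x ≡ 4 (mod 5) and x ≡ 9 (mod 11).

Write x = 4 + 5·k. Then 5·k ≡ 9 − 4 ≡ 5 (mod 11).
Need 5⁻¹ mod 11. Extended Euclid on (11, 5):
11 = 2×5 + 1
5 = 5×1 + 0
Back-substitute:
1 = 11 − 2·5
5⁻¹ ≡ 9 (mod 11), so k ≡ 9·5 ≡ 1 (mod 11).
x = 4 + 5·1 = 9.

9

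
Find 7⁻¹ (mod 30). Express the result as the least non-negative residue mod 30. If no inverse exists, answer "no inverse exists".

Extended Euclidean algorithm:
30 = 4·7 + 2
7 = 3·2 + 1
2 = 2·1 + 0
Since gcd(7, 30) = 1, back-substitute to write 1 as a combination:
1 = 7 − 3·2
1 = −3·30 + 13·7
So 7·13 ≡ 1 (mod 30).

13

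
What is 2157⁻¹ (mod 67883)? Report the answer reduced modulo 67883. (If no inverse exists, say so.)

Apply the Euclidean algorithm to 67883 and 2157:
67883 = 31×2157 + 1016
2157 = 2×1016 + 125
1016 = 8×125 + 16
125 = 7×16 + 13
16 = 1×13 + 3
13 = 4×3 + 1
3 = 3×1 + 0
gcd = 1, so the inverse exists. Back-substitute:
1 = 13 − 4·3
1 = −4·16 + 5·13
1 = 5·125 − 39·16
1 = −39·1016 + 317·125
1 = 317·2157 − 673·1016
1 = −673·67883 + 21180·2157
So 2157·21180 ≡ 1 (mod 67883).

21180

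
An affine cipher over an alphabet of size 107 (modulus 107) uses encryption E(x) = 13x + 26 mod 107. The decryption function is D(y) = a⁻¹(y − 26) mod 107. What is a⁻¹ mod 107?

33

Extended Euclidean algorithm:
107 = 8*13 + 3
13 = 4*3 + 1
3 = 3*1 + 0
Since gcd(13, 107) = 1, back-substitute to write 1 as a combination:
1 = 13 − 4·3
1 = −4·107 + 33·13
So 13·33 ≡ 1 (mod 107).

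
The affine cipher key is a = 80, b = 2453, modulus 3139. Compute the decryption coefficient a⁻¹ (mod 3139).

824

Apply the Euclidean algorithm to 3139 and 80:
3139 = 39×80 + 19
80 = 4×19 + 4
19 = 4×4 + 3
4 = 1×3 + 1
3 = 3×1 + 0
gcd = 1, so the inverse exists. Back-substitute:
1 = 4 − 3
1 = −19 + 5·4
1 = 5·80 − 21·19
1 = −21·3139 + 824·80
So 80·824 ≡ 1 (mod 3139).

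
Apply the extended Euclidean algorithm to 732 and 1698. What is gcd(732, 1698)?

Apply Euclid's algorithm to 1698 and 732:
1698 = 2*732 + 234
732 = 3*234 + 30
234 = 7*30 + 24
30 = 1*24 + 6
24 = 4*6 + 0
gcd(732, 1698) = 6.
Express as a combination:
6 = 30 − 24
6 = −234 + 8·30
6 = 8·732 − 25·234
6 = −25·1698 + 58·732
So 6 = (-25)·1698 + (58)·732.

6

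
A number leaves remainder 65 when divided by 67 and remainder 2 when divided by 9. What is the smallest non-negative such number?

65

Write x = 65 + 67·k. Then 67·k ≡ 2 − 65 ≡ 0 (mod 9).
Need 67⁻¹ mod 9. Extended Euclid on (9, 4):
9 = 2*4 + 1
4 = 4*1 + 0
Back-substitute:
1 = 9 − 2·4
67⁻¹ ≡ 7 (mod 9), so k ≡ 7·0 ≡ 0 (mod 9).
x = 65 + 67·0 = 65.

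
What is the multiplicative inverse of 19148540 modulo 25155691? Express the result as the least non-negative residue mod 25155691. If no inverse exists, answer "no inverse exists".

11192481

Extended Euclidean algorithm:
25155691 = 1×19148540 + 6007151
19148540 = 3×6007151 + 1127087
6007151 = 5×1127087 + 371716
1127087 = 3×371716 + 11939
371716 = 31×11939 + 1607
11939 = 7×1607 + 690
1607 = 2×690 + 227
690 = 3×227 + 9
227 = 25×9 + 2
9 = 4×2 + 1
2 = 2×1 + 0
gcd = 1, so the inverse exists. Back-substitute:
1 = 9 − 4·2
1 = −4·227 + 101·9
1 = 101·690 − 307·227
1 = −307·1607 + 715·690
1 = 715·11939 − 5312·1607
1 = −5312·371716 + 165387·11939
1 = 165387·1127087 − 501473·371716
1 = −501473·6007151 + 2672752·1127087
1 = 2672752·19148540 − 8519729·6007151
1 = −8519729·25155691 + 11192481·19148540
So 19148540·11192481 ≡ 1 (mod 25155691).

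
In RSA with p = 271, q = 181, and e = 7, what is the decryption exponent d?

φ(n) = (p−1)(q−1) = 270·180 = 48600.
Need d with 7·d ≡ 1 (mod 48600). Apply the extended Euclidean algorithm:
48600 = 6942×7 + 6
7 = 1×6 + 1
6 = 6×1 + 0
Back-substitute:
1 = 7 − 6
1 = −48600 + 6943·7
So 7·6943 ≡ 1 (mod 48600), hence d = 6943.

6943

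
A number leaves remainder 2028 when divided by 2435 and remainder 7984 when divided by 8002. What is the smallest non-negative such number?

Write x = 2028 + 2435·k. Then 2435·k ≡ 7984 − 2028 ≡ 5956 (mod 8002).
Need 2435⁻¹ mod 8002. Extended Euclid on (8002, 2435):
8002 = 3*2435 + 697
2435 = 3*697 + 344
697 = 2*344 + 9
344 = 38*9 + 2
9 = 4*2 + 1
2 = 2*1 + 0
Back-substitute:
1 = 9 − 4·2
1 = −4·344 + 153·9
1 = 153·697 − 310·344
1 = −310·2435 + 1083·697
1 = 1083·8002 − 3559·2435
2435⁻¹ ≡ 4443 (mod 8002), so k ≡ 4443·5956 ≡ 7896 (mod 8002).
x = 2028 + 2435·7896 = 19228788.

19228788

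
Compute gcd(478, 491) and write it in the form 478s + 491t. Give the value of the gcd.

1

Euclidean algorithm:
491 = 1×478 + 13
478 = 36×13 + 10
13 = 1×10 + 3
10 = 3×3 + 1
3 = 3×1 + 0
gcd(478, 491) = 1.
Express as a combination:
1 = 10 − 3·3
1 = −3·13 + 4·10
1 = 4·478 − 147·13
1 = −147·491 + 151·478
So 1 = (-147)·491 + (151)·478.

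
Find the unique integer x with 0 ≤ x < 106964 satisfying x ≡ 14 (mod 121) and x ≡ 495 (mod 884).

Write x = 14 + 121·k. Then 121·k ≡ 495 − 14 ≡ 481 (mod 884).
Need 121⁻¹ mod 884. Extended Euclid on (884, 121):
884 = 7·121 + 37
121 = 3·37 + 10
37 = 3·10 + 7
10 = 1·7 + 3
7 = 2·3 + 1
3 = 3·1 + 0
Back-substitute:
1 = 7 − 2·3
1 = −2·10 + 3·7
1 = 3·37 − 11·10
1 = −11·121 + 36·37
1 = 36·884 − 263·121
121⁻¹ ≡ 621 (mod 884), so k ≡ 621·481 ≡ 793 (mod 884).
x = 14 + 121·793 = 95967.

95967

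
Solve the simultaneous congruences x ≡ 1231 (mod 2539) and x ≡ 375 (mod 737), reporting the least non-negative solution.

724846

Write x = 1231 + 2539·k. Then 2539·k ≡ 375 − 1231 ≡ 618 (mod 737).
Need 2539⁻¹ mod 737. Extended Euclid on (737, 328):
737 = 2×328 + 81
328 = 4×81 + 4
81 = 20×4 + 1
4 = 4×1 + 0
Back-substitute:
1 = 81 − 20·4
1 = −20·328 + 81·81
1 = 81·737 − 182·328
2539⁻¹ ≡ 555 (mod 737), so k ≡ 555·618 ≡ 285 (mod 737).
x = 1231 + 2539·285 = 724846.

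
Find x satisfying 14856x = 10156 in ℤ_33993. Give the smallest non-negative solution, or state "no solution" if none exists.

no solution

gcd(14856, 33993):
33993 = 2×14856 + 4281
14856 = 3×4281 + 2013
4281 = 2×2013 + 255
2013 = 7×255 + 228
255 = 1×228 + 27
228 = 8×27 + 12
27 = 2×12 + 3
12 = 4×3 + 0
gcd = 3, but 3 ∤ 10156, so the congruence has no solution.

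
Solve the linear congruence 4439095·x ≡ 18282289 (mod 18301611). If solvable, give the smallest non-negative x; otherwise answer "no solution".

First find gcd(4439095, 18301611):
18301611 = 4×4439095 + 545231
4439095 = 8×545231 + 77247
545231 = 7×77247 + 4502
77247 = 17×4502 + 713
4502 = 6×713 + 224
713 = 3×224 + 41
224 = 5×41 + 19
41 = 2×19 + 3
19 = 6×3 + 1
3 = 3×1 + 0
gcd = 1, so a unique solution mod 18301611 exists.
Back-substitute for the Bézout coefficients:
1 = 19 − 6·3
1 = −6·41 + 13·19
1 = 13·224 − 71·41
1 = −71·713 + 226·224
1 = 226·4502 − 1427·713
1 = −1427·77247 + 24485·4502
1 = 24485·545231 − 172822·77247
1 = −172822·4439095 + 1407061·545231
1 = 1407061·18301611 − 5801066·4439095
So 4439095·(-5801066) ≡ 1 (mod 18301611), giving 4439095⁻¹ ≡ 12500545.
x ≡ 4439095⁻¹·18282289 ≡ 12500545·18282289 ≡ 9131488 (mod 18301611).

9131488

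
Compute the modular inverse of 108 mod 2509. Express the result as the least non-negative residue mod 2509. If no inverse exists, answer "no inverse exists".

2207

Extended Euclidean algorithm:
2509 = 23*108 + 25
108 = 4*25 + 8
25 = 3*8 + 1
8 = 8*1 + 0
Since gcd(108, 2509) = 1, back-substitute to write 1 as a combination:
1 = 25 − 3·8
1 = −3·108 + 13·25
1 = 13·2509 − 302·108
Thus 108·(-302) ≡ 1 (mod 2509); reducing, -302 mod 2509 = 2207.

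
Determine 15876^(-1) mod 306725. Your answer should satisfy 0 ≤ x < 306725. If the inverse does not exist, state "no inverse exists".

234526

Run Euclid on (306725, 15876):
306725 = 19*15876 + 5081
15876 = 3*5081 + 633
5081 = 8*633 + 17
633 = 37*17 + 4
17 = 4*4 + 1
4 = 4*1 + 0
The gcd is 1. Working backward:
1 = 17 − 4·4
1 = −4·633 + 149·17
1 = 149·5081 − 1196·633
1 = −1196·15876 + 3737·5081
1 = 3737·306725 − 72199·15876
Hence 15876⁻¹ ≡ -72199 ≡ 234526 (mod 306725).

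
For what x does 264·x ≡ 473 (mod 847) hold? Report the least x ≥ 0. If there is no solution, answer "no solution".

First find gcd(264, 847):
847 = 3·264 + 55
264 = 4·55 + 44
55 = 1·44 + 11
44 = 4·11 + 0
gcd = 11 and 11 | 473, so solutions exist. Divide through by 11: 24x ≡ 43 (mod 77).
Now find 24⁻¹ mod 77:
77 = 3×24 + 5
24 = 4×5 + 4
5 = 1×4 + 1
4 = 4×1 + 0
Back-substitute:
1 = 5 − 4
1 = −24 + 5·5
1 = 5·77 − 16·24
So 24·(-16) ≡ 1 (mod 77), i.e. 24⁻¹ ≡ 61.
Then x ≡ 61·43 ≡ 5 (mod 77); the smallest non-negative solution is x = 5.

5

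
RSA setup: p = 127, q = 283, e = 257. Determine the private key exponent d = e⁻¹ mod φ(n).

25301

φ(n) = (p−1)(q−1) = 126·282 = 35532.
Need d with 257·d ≡ 1 (mod 35532). Apply the extended Euclidean algorithm:
35532 = 138×257 + 66
257 = 3×66 + 59
66 = 1×59 + 7
59 = 8×7 + 3
7 = 2×3 + 1
3 = 3×1 + 0
Back-substitute:
1 = 7 − 2·3
1 = −2·59 + 17·7
1 = 17·66 − 19·59
1 = −19·257 + 74·66
1 = 74·35532 − 10231·257
So 257·(-10231) ≡ 1 (mod 35532), hence d ≡ -10231 ≡ 25301 (mod 35532).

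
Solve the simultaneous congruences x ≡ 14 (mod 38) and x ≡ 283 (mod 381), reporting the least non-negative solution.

13618

Write x = 14 + 38·k. Then 38·k ≡ 283 − 14 ≡ 269 (mod 381).
Need 38⁻¹ mod 381. Extended Euclid on (381, 38):
381 = 10×38 + 1
38 = 38×1 + 0
Back-substitute:
1 = 381 − 10·38
38⁻¹ ≡ 371 (mod 381), so k ≡ 371·269 ≡ 358 (mod 381).
x = 14 + 38·358 = 13618.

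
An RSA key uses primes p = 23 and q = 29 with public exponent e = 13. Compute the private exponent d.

237

φ(n) = (p−1)(q−1) = 22·28 = 616.
Need d with 13·d ≡ 1 (mod 616). Apply the extended Euclidean algorithm:
616 = 47×13 + 5
13 = 2×5 + 3
5 = 1×3 + 2
3 = 1×2 + 1
2 = 2×1 + 0
Back-substitute:
1 = 3 − 2
1 = −5 + 2·3
1 = 2·13 − 5·5
1 = −5·616 + 237·13
So 13·237 ≡ 1 (mod 616), hence d = 237.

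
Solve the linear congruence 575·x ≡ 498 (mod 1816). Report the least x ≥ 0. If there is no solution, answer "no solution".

First find gcd(575, 1816):
1816 = 3×575 + 91
575 = 6×91 + 29
91 = 3×29 + 4
29 = 7×4 + 1
4 = 4×1 + 0
gcd = 1, so a unique solution mod 1816 exists.
Back-substitute for the Bézout coefficients:
1 = 29 − 7·4
1 = −7·91 + 22·29
1 = 22·575 − 139·91
1 = −139·1816 + 439·575
So 575·(439) ≡ 1 (mod 1816), giving 575⁻¹ ≡ 439.
x ≡ 575⁻¹·498 ≡ 439·498 ≡ 702 (mod 1816).

702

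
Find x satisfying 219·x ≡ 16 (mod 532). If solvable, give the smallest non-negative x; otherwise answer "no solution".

260

First find gcd(219, 532):
532 = 2×219 + 94
219 = 2×94 + 31
94 = 3×31 + 1
31 = 31×1 + 0
gcd = 1, so a unique solution mod 532 exists.
Back-substitute for the Bézout coefficients:
1 = 94 − 3·31
1 = −3·219 + 7·94
1 = 7·532 − 17·219
So 219·(-17) ≡ 1 (mod 532), giving 219⁻¹ ≡ 515.
x ≡ 219⁻¹·16 ≡ 515·16 ≡ 260 (mod 532).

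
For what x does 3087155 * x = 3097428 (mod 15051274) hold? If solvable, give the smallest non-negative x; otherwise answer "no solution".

First find gcd(3087155, 15051274):
15051274 = 4·3087155 + 2702654
3087155 = 1·2702654 + 384501
2702654 = 7·384501 + 11147
384501 = 34·11147 + 5503
11147 = 2·5503 + 141
5503 = 39·141 + 4
141 = 35·4 + 1
4 = 4·1 + 0
gcd = 1, so a unique solution mod 15051274 exists.
Back-substitute for the Bézout coefficients:
1 = 141 − 35·4
1 = −35·5503 + 1366·141
1 = 1366·11147 − 2767·5503
1 = −2767·384501 + 95444·11147
1 = 95444·2702654 − 670875·384501
1 = −670875·3087155 + 766319·2702654
1 = 766319·15051274 − 3736151·3087155
So 3087155·(-3736151) ≡ 1 (mod 15051274), giving 3087155⁻¹ ≡ 11315123.
x ≡ 3087155⁻¹·3097428 ≡ 11315123·3097428 ≡ 14320752 (mod 15051274).

14320752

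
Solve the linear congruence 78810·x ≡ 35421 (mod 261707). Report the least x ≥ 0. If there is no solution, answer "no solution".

120035

First find gcd(78810, 261707):
261707 = 3*78810 + 25277
78810 = 3*25277 + 2979
25277 = 8*2979 + 1445
2979 = 2*1445 + 89
1445 = 16*89 + 21
89 = 4*21 + 5
21 = 4*5 + 1
5 = 5*1 + 0
gcd = 1, so a unique solution mod 261707 exists.
Back-substitute for the Bézout coefficients:
1 = 21 − 4·5
1 = −4·89 + 17·21
1 = 17·1445 − 276·89
1 = −276·2979 + 569·1445
1 = 569·25277 − 4828·2979
1 = −4828·78810 + 15053·25277
1 = 15053·261707 − 49987·78810
So 78810·(-49987) ≡ 1 (mod 261707), giving 78810⁻¹ ≡ 211720.
x ≡ 78810⁻¹·35421 ≡ 211720·35421 ≡ 120035 (mod 261707).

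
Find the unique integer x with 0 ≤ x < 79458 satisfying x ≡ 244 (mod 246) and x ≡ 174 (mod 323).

Write x = 244 + 246·k. Then 246·k ≡ 174 − 244 ≡ 253 (mod 323).
Need 246⁻¹ mod 323. Extended Euclid on (323, 246):
323 = 1×246 + 77
246 = 3×77 + 15
77 = 5×15 + 2
15 = 7×2 + 1
2 = 2×1 + 0
Back-substitute:
1 = 15 − 7·2
1 = −7·77 + 36·15
1 = 36·246 − 115·77
1 = −115·323 + 151·246
246⁻¹ ≡ 151 (mod 323), so k ≡ 151·253 ≡ 89 (mod 323).
x = 244 + 246·89 = 22138.

22138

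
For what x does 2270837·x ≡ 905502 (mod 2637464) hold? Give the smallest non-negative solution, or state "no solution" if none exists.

496374

First find gcd(2270837, 2637464):
2637464 = 1×2270837 + 366627
2270837 = 6×366627 + 71075
366627 = 5×71075 + 11252
71075 = 6×11252 + 3563
11252 = 3×3563 + 563
3563 = 6×563 + 185
563 = 3×185 + 8
185 = 23×8 + 1
8 = 8×1 + 0
gcd = 1, so a unique solution mod 2637464 exists.
Back-substitute for the Bézout coefficients:
1 = 185 − 23·8
1 = −23·563 + 70·185
1 = 70·3563 − 443·563
1 = −443·11252 + 1399·3563
1 = 1399·71075 − 8837·11252
1 = −8837·366627 + 45584·71075
1 = 45584·2270837 − 282341·366627
1 = −282341·2637464 + 327925·2270837
So 2270837·(327925) ≡ 1 (mod 2637464), giving 2270837⁻¹ ≡ 327925.
x ≡ 2270837⁻¹·905502 ≡ 327925·905502 ≡ 496374 (mod 2637464).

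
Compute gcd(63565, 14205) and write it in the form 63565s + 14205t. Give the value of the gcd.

5

Apply Euclid's algorithm to 63565 and 14205:
63565 = 4×14205 + 6745
14205 = 2×6745 + 715
6745 = 9×715 + 310
715 = 2×310 + 95
310 = 3×95 + 25
95 = 3×25 + 20
25 = 1×20 + 5
20 = 4×5 + 0
gcd(63565, 14205) = 5.
Working backward:
5 = 25 − 20
5 = −95 + 4·25
5 = 4·310 − 13·95
5 = −13·715 + 30·310
5 = 30·6745 − 283·715
5 = −283·14205 + 596·6745
5 = 596·63565 − 2667·14205
So 5 = (596)·63565 + (-2667)·14205.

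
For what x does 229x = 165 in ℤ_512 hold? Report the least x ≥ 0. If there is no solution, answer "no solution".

193

First find gcd(229, 512):
512 = 2·229 + 54
229 = 4·54 + 13
54 = 4·13 + 2
13 = 6·2 + 1
2 = 2·1 + 0
gcd = 1, so a unique solution mod 512 exists.
Back-substitute for the Bézout coefficients:
1 = 13 − 6·2
1 = −6·54 + 25·13
1 = 25·229 − 106·54
1 = −106·512 + 237·229
So 229·(237) ≡ 1 (mod 512), giving 229⁻¹ ≡ 237.
x ≡ 229⁻¹·165 ≡ 237·165 ≡ 193 (mod 512).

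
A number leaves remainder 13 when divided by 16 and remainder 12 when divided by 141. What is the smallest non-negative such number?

717

Write x = 13 + 16·k. Then 16·k ≡ 12 − 13 ≡ 140 (mod 141).
Need 16⁻¹ mod 141. Extended Euclid on (141, 16):
141 = 8·16 + 13
16 = 1·13 + 3
13 = 4·3 + 1
3 = 3·1 + 0
Back-substitute:
1 = 13 − 4·3
1 = −4·16 + 5·13
1 = 5·141 − 44·16
16⁻¹ ≡ 97 (mod 141), so k ≡ 97·140 ≡ 44 (mod 141).
x = 13 + 16·44 = 717.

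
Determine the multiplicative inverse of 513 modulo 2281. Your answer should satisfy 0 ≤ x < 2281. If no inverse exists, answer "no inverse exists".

Run Euclid on (2281, 513):
2281 = 4·513 + 229
513 = 2·229 + 55
229 = 4·55 + 9
55 = 6·9 + 1
9 = 9·1 + 0
gcd = 1, so the inverse exists. Back-substitute:
1 = 55 − 6·9
1 = −6·229 + 25·55
1 = 25·513 − 56·229
1 = −56·2281 + 249·513
So 513·249 ≡ 1 (mod 2281).

249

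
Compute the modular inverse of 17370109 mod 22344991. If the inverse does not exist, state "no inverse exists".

12349150

Run Euclid on (22344991, 17370109):
22344991 = 1*17370109 + 4974882
17370109 = 3*4974882 + 2445463
4974882 = 2*2445463 + 83956
2445463 = 29*83956 + 10739
83956 = 7*10739 + 8783
10739 = 1*8783 + 1956
8783 = 4*1956 + 959
1956 = 2*959 + 38
959 = 25*38 + 9
38 = 4*9 + 2
9 = 4*2 + 1
2 = 2*1 + 0
The gcd is 1. Working backward:
1 = 9 − 4·2
1 = −4·38 + 17·9
1 = 17·959 − 429·38
1 = −429·1956 + 875·959
1 = 875·8783 − 3929·1956
1 = −3929·10739 + 4804·8783
1 = 4804·83956 − 37557·10739
1 = −37557·2445463 + 1093957·83956
1 = 1093957·4974882 − 2225471·2445463
1 = −2225471·17370109 + 7770370·4974882
1 = 7770370·22344991 − 9995841·17370109
So 17370109·(-9995841) ≡ 1 (mod 22344991), and -9995841 ≡ 12349150 (mod 22344991).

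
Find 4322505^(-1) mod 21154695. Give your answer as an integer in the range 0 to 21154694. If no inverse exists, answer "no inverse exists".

Compute gcd(4322505, 21154695):
21154695 = 4*4322505 + 3864675
4322505 = 1*3864675 + 457830
3864675 = 8*457830 + 202035
457830 = 2*202035 + 53760
202035 = 3*53760 + 40755
53760 = 1*40755 + 13005
40755 = 3*13005 + 1740
13005 = 7*1740 + 825
1740 = 2*825 + 90
825 = 9*90 + 15
90 = 6*15 + 0
Since gcd = 15 > 1, 4322505 is not a unit mod 21154695.

no inverse exists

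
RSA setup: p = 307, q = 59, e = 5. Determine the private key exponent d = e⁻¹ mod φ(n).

φ(n) = (p−1)(q−1) = 306·58 = 17748.
Need d with 5·d ≡ 1 (mod 17748). Apply the extended Euclidean algorithm:
17748 = 3549*5 + 3
5 = 1*3 + 2
3 = 1*2 + 1
2 = 2*1 + 0
Back-substitute:
1 = 3 − 2
1 = −5 + 2·3
1 = 2·17748 − 7099·5
So 5·(-7099) ≡ 1 (mod 17748), hence d ≡ -7099 ≡ 10649 (mod 17748).

10649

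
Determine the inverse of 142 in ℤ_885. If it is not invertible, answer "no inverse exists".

268

gcd(885, 142) by repeated division:
885 = 6*142 + 33
142 = 4*33 + 10
33 = 3*10 + 3
10 = 3*3 + 1
3 = 3*1 + 0
The gcd is 1. Working backward:
1 = 10 − 3·3
1 = −3·33 + 10·10
1 = 10·142 − 43·33
1 = −43·885 + 268·142
So 142·268 ≡ 1 (mod 885).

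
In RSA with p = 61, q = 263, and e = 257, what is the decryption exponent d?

15353

φ(n) = (p−1)(q−1) = 60·262 = 15720.
Need d with 257·d ≡ 1 (mod 15720). Apply the extended Euclidean algorithm:
15720 = 61*257 + 43
257 = 5*43 + 42
43 = 1*42 + 1
42 = 42*1 + 0
Back-substitute:
1 = 43 − 42
1 = −257 + 6·43
1 = 6·15720 − 367·257
So 257·(-367) ≡ 1 (mod 15720), hence d ≡ -367 ≡ 15353 (mod 15720).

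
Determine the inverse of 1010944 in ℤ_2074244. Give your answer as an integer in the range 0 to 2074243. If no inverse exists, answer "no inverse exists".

no inverse exists

Euclidean algorithm on 2074244, 1010944:
2074244 = 2*1010944 + 52356
1010944 = 19*52356 + 16180
52356 = 3*16180 + 3816
16180 = 4*3816 + 916
3816 = 4*916 + 152
916 = 6*152 + 4
152 = 38*4 + 0
gcd(1010944, 2074244) = 4 ≠ 1, so 1010944 has no multiplicative inverse modulo 2074244.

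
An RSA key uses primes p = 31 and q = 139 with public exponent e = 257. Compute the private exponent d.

2513

φ(n) = (p−1)(q−1) = 30·138 = 4140.
Need d with 257·d ≡ 1 (mod 4140). Apply the extended Euclidean algorithm:
4140 = 16×257 + 28
257 = 9×28 + 5
28 = 5×5 + 3
5 = 1×3 + 2
3 = 1×2 + 1
2 = 2×1 + 0
Back-substitute:
1 = 3 − 2
1 = −5 + 2·3
1 = 2·28 − 11·5
1 = −11·257 + 101·28
1 = 101·4140 − 1627·257
So 257·(-1627) ≡ 1 (mod 4140), hence d ≡ -1627 ≡ 2513 (mod 4140).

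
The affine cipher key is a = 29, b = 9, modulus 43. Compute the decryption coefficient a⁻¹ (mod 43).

Apply the Euclidean algorithm to 43 and 29:
43 = 1×29 + 14
29 = 2×14 + 1
14 = 14×1 + 0
Since gcd(29, 43) = 1, back-substitute to write 1 as a combination:
1 = 29 − 2·14
1 = −2·43 + 3·29
So 29·3 ≡ 1 (mod 43).

3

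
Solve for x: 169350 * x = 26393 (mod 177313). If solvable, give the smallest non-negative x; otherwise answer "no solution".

First find gcd(169350, 177313):
177313 = 1*169350 + 7963
169350 = 21*7963 + 2127
7963 = 3*2127 + 1582
2127 = 1*1582 + 545
1582 = 2*545 + 492
545 = 1*492 + 53
492 = 9*53 + 15
53 = 3*15 + 8
15 = 1*8 + 7
8 = 1*7 + 1
7 = 7*1 + 0
gcd = 1, so a unique solution mod 177313 exists.
Back-substitute for the Bézout coefficients:
1 = 8 − 7
1 = −15 + 2·8
1 = 2·53 − 7·15
1 = −7·492 + 65·53
1 = 65·545 − 72·492
1 = −72·1582 + 209·545
1 = 209·2127 − 281·1582
1 = −281·7963 + 1052·2127
1 = 1052·169350 − 22373·7963
1 = −22373·177313 + 23425·169350
So 169350·(23425) ≡ 1 (mod 177313), giving 169350⁻¹ ≡ 23425.
x ≡ 169350⁻¹·26393 ≡ 23425·26393 ≡ 142907 (mod 177313).

142907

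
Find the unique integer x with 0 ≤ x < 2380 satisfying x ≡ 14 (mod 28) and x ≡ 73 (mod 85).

2198

Write x = 14 + 28·k. Then 28·k ≡ 73 − 14 ≡ 59 (mod 85).
Need 28⁻¹ mod 85. Extended Euclid on (85, 28):
85 = 3·28 + 1
28 = 28·1 + 0
Back-substitute:
1 = 85 − 3·28
28⁻¹ ≡ 82 (mod 85), so k ≡ 82·59 ≡ 78 (mod 85).
x = 14 + 28·78 = 2198.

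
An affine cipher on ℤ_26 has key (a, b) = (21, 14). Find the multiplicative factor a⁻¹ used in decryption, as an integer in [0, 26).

5

Apply the Euclidean algorithm to 26 and 21:
26 = 1*21 + 5
21 = 4*5 + 1
5 = 5*1 + 0
The gcd is 1. Working backward:
1 = 21 − 4·5
1 = −4·26 + 5·21
So 21·5 ≡ 1 (mod 26).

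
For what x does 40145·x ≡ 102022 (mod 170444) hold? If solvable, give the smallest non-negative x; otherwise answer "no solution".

100974

First find gcd(40145, 170444):
170444 = 4×40145 + 9864
40145 = 4×9864 + 689
9864 = 14×689 + 218
689 = 3×218 + 35
218 = 6×35 + 8
35 = 4×8 + 3
8 = 2×3 + 2
3 = 1×2 + 1
2 = 2×1 + 0
gcd = 1, so a unique solution mod 170444 exists.
Back-substitute for the Bézout coefficients:
1 = 3 − 2
1 = −8 + 3·3
1 = 3·35 − 13·8
1 = −13·218 + 81·35
1 = 81·689 − 256·218
1 = −256·9864 + 3665·689
1 = 3665·40145 − 14916·9864
1 = −14916·170444 + 63329·40145
So 40145·(63329) ≡ 1 (mod 170444), giving 40145⁻¹ ≡ 63329.
x ≡ 40145⁻¹·102022 ≡ 63329·102022 ≡ 100974 (mod 170444).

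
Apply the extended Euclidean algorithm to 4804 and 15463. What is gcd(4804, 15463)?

1

Apply Euclid's algorithm to 15463 and 4804:
15463 = 3·4804 + 1051
4804 = 4·1051 + 600
1051 = 1·600 + 451
600 = 1·451 + 149
451 = 3·149 + 4
149 = 37·4 + 1
4 = 4·1 + 0
gcd(4804, 15463) = 1.
Working backward:
1 = 149 − 37·4
1 = −37·451 + 112·149
1 = 112·600 − 149·451
1 = −149·1051 + 261·600
1 = 261·4804 − 1193·1051
1 = −1193·15463 + 3840·4804
So 1 = (-1193)·15463 + (3840)·4804.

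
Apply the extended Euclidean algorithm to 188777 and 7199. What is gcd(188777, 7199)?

Repeated division:
188777 = 26×7199 + 1603
7199 = 4×1603 + 787
1603 = 2×787 + 29
787 = 27×29 + 4
29 = 7×4 + 1
4 = 4×1 + 0
gcd(188777, 7199) = 1.
Working backward:
1 = 29 − 7·4
1 = −7·787 + 190·29
1 = 190·1603 − 387·787
1 = −387·7199 + 1738·1603
1 = 1738·188777 − 45575·7199
So 1 = (1738)·188777 + (-45575)·7199.

1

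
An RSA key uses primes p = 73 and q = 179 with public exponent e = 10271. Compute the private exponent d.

φ(n) = (p−1)(q−1) = 72·178 = 12816.
Need d with 10271·d ≡ 1 (mod 12816). Apply the extended Euclidean algorithm:
12816 = 1*10271 + 2545
10271 = 4*2545 + 91
2545 = 27*91 + 88
91 = 1*88 + 3
88 = 29*3 + 1
3 = 3*1 + 0
Back-substitute:
1 = 88 − 29·3
1 = −29·91 + 30·88
1 = 30·2545 − 839·91
1 = −839·10271 + 3386·2545
1 = 3386·12816 − 4225·10271
So 10271·(-4225) ≡ 1 (mod 12816), hence d ≡ -4225 ≡ 8591 (mod 12816).

8591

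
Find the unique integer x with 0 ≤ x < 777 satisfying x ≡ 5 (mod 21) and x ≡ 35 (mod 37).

257

Write x = 5 + 21·k. Then 21·k ≡ 35 − 5 ≡ 30 (mod 37).
Need 21⁻¹ mod 37. Extended Euclid on (37, 21):
37 = 1·21 + 16
21 = 1·16 + 5
16 = 3·5 + 1
5 = 5·1 + 0
Back-substitute:
1 = 16 − 3·5
1 = −3·21 + 4·16
1 = 4·37 − 7·21
21⁻¹ ≡ 30 (mod 37), so k ≡ 30·30 ≡ 12 (mod 37).
x = 5 + 21·12 = 257.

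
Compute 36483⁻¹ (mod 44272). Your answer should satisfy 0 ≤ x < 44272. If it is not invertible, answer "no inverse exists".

Extended Euclidean algorithm:
44272 = 1×36483 + 7789
36483 = 4×7789 + 5327
7789 = 1×5327 + 2462
5327 = 2×2462 + 403
2462 = 6×403 + 44
403 = 9×44 + 7
44 = 6×7 + 2
7 = 3×2 + 1
2 = 2×1 + 0
The gcd is 1. Working backward:
1 = 7 − 3·2
1 = −3·44 + 19·7
1 = 19·403 − 174·44
1 = −174·2462 + 1063·403
1 = 1063·5327 − 2300·2462
1 = −2300·7789 + 3363·5327
1 = 3363·36483 − 15752·7789
1 = −15752·44272 + 19115·36483
So 36483·19115 ≡ 1 (mod 44272).

19115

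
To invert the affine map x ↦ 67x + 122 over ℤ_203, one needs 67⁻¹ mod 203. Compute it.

100

Extended Euclidean algorithm:
203 = 3*67 + 2
67 = 33*2 + 1
2 = 2*1 + 0
gcd = 1, so the inverse exists. Back-substitute:
1 = 67 − 33·2
1 = −33·203 + 100·67
So 67·100 ≡ 1 (mod 203).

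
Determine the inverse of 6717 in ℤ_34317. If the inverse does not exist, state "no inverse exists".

Compute gcd(6717, 34317):
34317 = 5·6717 + 732
6717 = 9·732 + 129
732 = 5·129 + 87
129 = 1·87 + 42
87 = 2·42 + 3
42 = 14·3 + 0
Since gcd = 3 > 1, 6717 is not a unit mod 34317.

no inverse exists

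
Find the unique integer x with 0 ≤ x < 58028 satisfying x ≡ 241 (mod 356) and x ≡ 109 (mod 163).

Write x = 241 + 356·k. Then 356·k ≡ 109 − 241 ≡ 31 (mod 163).
Need 356⁻¹ mod 163. Extended Euclid on (163, 30):
163 = 5*30 + 13
30 = 2*13 + 4
13 = 3*4 + 1
4 = 4*1 + 0
Back-substitute:
1 = 13 − 3·4
1 = −3·30 + 7·13
1 = 7·163 − 38·30
356⁻¹ ≡ 125 (mod 163), so k ≡ 125·31 ≡ 126 (mod 163).
x = 241 + 356·126 = 45097.

45097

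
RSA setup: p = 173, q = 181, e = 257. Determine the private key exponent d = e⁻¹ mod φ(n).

φ(n) = (p−1)(q−1) = 172·180 = 30960.
Need d with 257·d ≡ 1 (mod 30960). Apply the extended Euclidean algorithm:
30960 = 120·257 + 120
257 = 2·120 + 17
120 = 7·17 + 1
17 = 17·1 + 0
Back-substitute:
1 = 120 − 7·17
1 = −7·257 + 15·120
1 = 15·30960 − 1807·257
So 257·(-1807) ≡ 1 (mod 30960), hence d ≡ -1807 ≡ 29153 (mod 30960).

29153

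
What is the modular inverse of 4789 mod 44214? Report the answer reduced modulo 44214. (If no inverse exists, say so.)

34243

gcd(44214, 4789) by repeated division:
44214 = 9*4789 + 1113
4789 = 4*1113 + 337
1113 = 3*337 + 102
337 = 3*102 + 31
102 = 3*31 + 9
31 = 3*9 + 4
9 = 2*4 + 1
4 = 4*1 + 0
Since gcd(4789, 44214) = 1, back-substitute to write 1 as a combination:
1 = 9 − 2·4
1 = −2·31 + 7·9
1 = 7·102 − 23·31
1 = −23·337 + 76·102
1 = 76·1113 − 251·337
1 = −251·4789 + 1080·1113
1 = 1080·44214 − 9971·4789
Hence 4789⁻¹ ≡ -9971 ≡ 34243 (mod 44214).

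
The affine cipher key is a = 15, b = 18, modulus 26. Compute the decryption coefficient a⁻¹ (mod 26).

Extended Euclidean algorithm:
26 = 1*15 + 11
15 = 1*11 + 4
11 = 2*4 + 3
4 = 1*3 + 1
3 = 3*1 + 0
gcd = 1, so the inverse exists. Back-substitute:
1 = 4 − 3
1 = −11 + 3·4
1 = 3·15 − 4·11
1 = −4·26 + 7·15
So 15·7 ≡ 1 (mod 26).

7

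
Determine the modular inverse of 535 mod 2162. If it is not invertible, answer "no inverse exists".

Apply the Euclidean algorithm to 2162 and 535:
2162 = 4·535 + 22
535 = 24·22 + 7
22 = 3·7 + 1
7 = 7·1 + 0
Since gcd(535, 2162) = 1, back-substitute to write 1 as a combination:
1 = 22 − 3·7
1 = −3·535 + 73·22
1 = 73·2162 − 295·535
Hence 535⁻¹ ≡ -295 ≡ 1867 (mod 2162).

1867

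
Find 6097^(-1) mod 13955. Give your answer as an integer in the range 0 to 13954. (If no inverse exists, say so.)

gcd(13955, 6097) by repeated division:
13955 = 2*6097 + 1761
6097 = 3*1761 + 814
1761 = 2*814 + 133
814 = 6*133 + 16
133 = 8*16 + 5
16 = 3*5 + 1
5 = 5*1 + 0
The gcd is 1. Working backward:
1 = 16 − 3·5
1 = −3·133 + 25·16
1 = 25·814 − 153·133
1 = −153·1761 + 331·814
1 = 331·6097 − 1146·1761
1 = −1146·13955 + 2623·6097
So 6097·2623 ≡ 1 (mod 13955).

2623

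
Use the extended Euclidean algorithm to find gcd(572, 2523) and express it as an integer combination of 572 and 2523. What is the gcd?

1

Euclidean algorithm:
2523 = 4·572 + 235
572 = 2·235 + 102
235 = 2·102 + 31
102 = 3·31 + 9
31 = 3·9 + 4
9 = 2·4 + 1
4 = 4·1 + 0
gcd(572, 2523) = 1.
Back-substituting:
1 = 9 − 2·4
1 = −2·31 + 7·9
1 = 7·102 − 23·31
1 = −23·235 + 53·102
1 = 53·572 − 129·235
1 = −129·2523 + 569·572
So 1 = (-129)·2523 + (569)·572.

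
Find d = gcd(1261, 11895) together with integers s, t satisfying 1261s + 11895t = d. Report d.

13

Apply Euclid's algorithm to 11895 and 1261:
11895 = 9×1261 + 546
1261 = 2×546 + 169
546 = 3×169 + 39
169 = 4×39 + 13
39 = 3×13 + 0
gcd(1261, 11895) = 13.
Express as a combination:
13 = 169 − 4·39
13 = −4·546 + 13·169
13 = 13·1261 − 30·546
13 = −30·11895 + 283·1261
So 13 = (-30)·11895 + (283)·1261.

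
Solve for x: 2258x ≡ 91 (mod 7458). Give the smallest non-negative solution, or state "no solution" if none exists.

gcd(2258, 7458):
7458 = 3·2258 + 684
2258 = 3·684 + 206
684 = 3·206 + 66
206 = 3·66 + 8
66 = 8·8 + 2
8 = 4·2 + 0
gcd = 2, but 2 ∤ 91, so the congruence has no solution.

no solution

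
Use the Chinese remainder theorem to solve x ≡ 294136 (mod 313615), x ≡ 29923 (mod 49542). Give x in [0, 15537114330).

4150361431

Write x = 294136 + 313615·k. Then 313615·k ≡ 29923 − 294136 ≡ 33039 (mod 49542).
Need 313615⁻¹ mod 49542. Extended Euclid on (49542, 16363):
49542 = 3·16363 + 453
16363 = 36·453 + 55
453 = 8·55 + 13
55 = 4·13 + 3
13 = 4·3 + 1
3 = 3·1 + 0
Back-substitute:
1 = 13 − 4·3
1 = −4·55 + 17·13
1 = 17·453 − 140·55
1 = −140·16363 + 5057·453
1 = 5057·49542 − 15311·16363
313615⁻¹ ≡ 34231 (mod 49542), so k ≡ 34231·33039 ≡ 13233 (mod 49542).
x = 294136 + 313615·13233 = 4150361431.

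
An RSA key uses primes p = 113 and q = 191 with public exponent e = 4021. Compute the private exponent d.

φ(n) = (p−1)(q−1) = 112·190 = 21280.
Need d with 4021·d ≡ 1 (mod 21280). Apply the extended Euclidean algorithm:
21280 = 5×4021 + 1175
4021 = 3×1175 + 496
1175 = 2×496 + 183
496 = 2×183 + 130
183 = 1×130 + 53
130 = 2×53 + 24
53 = 2×24 + 5
24 = 4×5 + 4
5 = 1×4 + 1
4 = 4×1 + 0
Back-substitute:
1 = 5 − 4
1 = −24 + 5·5
1 = 5·53 − 11·24
1 = −11·130 + 27·53
1 = 27·183 − 38·130
1 = −38·496 + 103·183
1 = 103·1175 − 244·496
1 = −244·4021 + 835·1175
1 = 835·21280 − 4419·4021
So 4021·(-4419) ≡ 1 (mod 21280), hence d ≡ -4419 ≡ 16861 (mod 21280).

16861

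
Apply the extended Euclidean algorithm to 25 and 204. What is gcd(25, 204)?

Euclidean algorithm:
204 = 8·25 + 4
25 = 6·4 + 1
4 = 4·1 + 0
gcd(25, 204) = 1.
Working backward:
1 = 25 − 6·4
1 = −6·204 + 49·25
So 1 = (-6)·204 + (49)·25.

1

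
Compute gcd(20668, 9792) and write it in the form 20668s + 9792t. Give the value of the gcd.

4

Apply Euclid's algorithm to 20668 and 9792:
20668 = 2*9792 + 1084
9792 = 9*1084 + 36
1084 = 30*36 + 4
36 = 9*4 + 0
gcd(20668, 9792) = 4.
Working backward:
4 = 1084 − 30·36
4 = −30·9792 + 271·1084
4 = 271·20668 − 572·9792
So 4 = (271)·20668 + (-572)·9792.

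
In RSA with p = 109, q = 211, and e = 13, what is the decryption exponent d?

13957

φ(n) = (p−1)(q−1) = 108·210 = 22680.
Need d with 13·d ≡ 1 (mod 22680). Apply the extended Euclidean algorithm:
22680 = 1744*13 + 8
13 = 1*8 + 5
8 = 1*5 + 3
5 = 1*3 + 2
3 = 1*2 + 1
2 = 2*1 + 0
Back-substitute:
1 = 3 − 2
1 = −5 + 2·3
1 = 2·8 − 3·5
1 = −3·13 + 5·8
1 = 5·22680 − 8723·13
So 13·(-8723) ≡ 1 (mod 22680), hence d ≡ -8723 ≡ 13957 (mod 22680).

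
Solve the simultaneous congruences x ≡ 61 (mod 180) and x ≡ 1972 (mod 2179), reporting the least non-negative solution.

Write x = 61 + 180·k. Then 180·k ≡ 1972 − 61 ≡ 1911 (mod 2179).
Need 180⁻¹ mod 2179. Extended Euclid on (2179, 180):
2179 = 12*180 + 19
180 = 9*19 + 9
19 = 2*9 + 1
9 = 9*1 + 0
Back-substitute:
1 = 19 − 2·9
1 = −2·180 + 19·19
1 = 19·2179 − 230·180
180⁻¹ ≡ 1949 (mod 2179), so k ≡ 1949·1911 ≡ 628 (mod 2179).
x = 61 + 180·628 = 113101.

113101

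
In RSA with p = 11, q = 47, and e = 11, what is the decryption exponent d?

φ(n) = (p−1)(q−1) = 10·46 = 460.
Need d with 11·d ≡ 1 (mod 460). Apply the extended Euclidean algorithm:
460 = 41·11 + 9
11 = 1·9 + 2
9 = 4·2 + 1
2 = 2·1 + 0
Back-substitute:
1 = 9 − 4·2
1 = −4·11 + 5·9
1 = 5·460 − 209·11
So 11·(-209) ≡ 1 (mod 460), hence d ≡ -209 ≡ 251 (mod 460).

251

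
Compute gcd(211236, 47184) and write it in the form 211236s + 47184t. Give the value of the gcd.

12

Euclidean algorithm:
211236 = 4*47184 + 22500
47184 = 2*22500 + 2184
22500 = 10*2184 + 660
2184 = 3*660 + 204
660 = 3*204 + 48
204 = 4*48 + 12
48 = 4*12 + 0
gcd(211236, 47184) = 12.
Working backward:
12 = 204 − 4·48
12 = −4·660 + 13·204
12 = 13·2184 − 43·660
12 = −43·22500 + 443·2184
12 = 443·47184 − 929·22500
12 = −929·211236 + 4159·47184
So 12 = (-929)·211236 + (4159)·47184.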